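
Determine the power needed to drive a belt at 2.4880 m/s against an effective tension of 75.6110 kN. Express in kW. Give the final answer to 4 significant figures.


P = Te * v = 75.6110 * 2.4880
P = 188.1 kW


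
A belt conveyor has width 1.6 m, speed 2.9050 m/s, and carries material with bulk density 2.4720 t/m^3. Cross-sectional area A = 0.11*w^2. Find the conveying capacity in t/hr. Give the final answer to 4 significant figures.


A = 0.11 * 1.6^2 = 0.2816 m^2
C = 0.2816 * 2.9050 * 2.4720 * 3600
C = 7280 t/hr


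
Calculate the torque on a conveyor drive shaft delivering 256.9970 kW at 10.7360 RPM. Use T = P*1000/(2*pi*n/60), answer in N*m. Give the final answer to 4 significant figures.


omega = 2*pi*10.7360/60 = 1.12427 rad/s
T = 256.9970*1000 / 1.12427
T = 228600 N*m


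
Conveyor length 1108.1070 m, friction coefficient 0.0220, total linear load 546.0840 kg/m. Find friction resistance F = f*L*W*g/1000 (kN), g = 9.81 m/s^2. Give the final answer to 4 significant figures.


F = 0.0220 * 1108.1070 * 546.0840 * 9.81 / 1000
F = 130.6 kN


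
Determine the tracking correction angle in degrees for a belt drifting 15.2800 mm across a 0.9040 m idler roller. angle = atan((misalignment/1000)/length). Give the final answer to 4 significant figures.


misalign_m = 15.2800 / 1000 = 0.015280 m
angle = atan(0.015280 / 0.9040)
angle = 0.9684 deg


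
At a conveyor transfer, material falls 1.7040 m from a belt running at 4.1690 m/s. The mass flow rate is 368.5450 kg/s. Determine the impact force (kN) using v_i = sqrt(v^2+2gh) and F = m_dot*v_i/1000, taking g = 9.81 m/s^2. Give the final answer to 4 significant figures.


v_i = sqrt(4.1690^2 + 2*9.81*1.7040) = 7.12833 m/s
F = 368.5450 * 7.12833 / 1000
F = 2.627 kN


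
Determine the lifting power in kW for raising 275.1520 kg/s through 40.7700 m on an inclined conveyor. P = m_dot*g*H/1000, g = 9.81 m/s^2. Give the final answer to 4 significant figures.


P = 275.1520 * 9.81 * 40.7700 / 1000
P = 110.0 kW


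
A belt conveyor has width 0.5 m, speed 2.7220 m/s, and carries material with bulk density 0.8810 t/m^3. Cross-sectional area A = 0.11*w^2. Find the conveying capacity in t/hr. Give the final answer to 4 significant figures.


A = 0.11 * 0.5^2 = 0.0275 m^2
C = 0.0275 * 2.7220 * 0.8810 * 3600
C = 237.4 t/hr


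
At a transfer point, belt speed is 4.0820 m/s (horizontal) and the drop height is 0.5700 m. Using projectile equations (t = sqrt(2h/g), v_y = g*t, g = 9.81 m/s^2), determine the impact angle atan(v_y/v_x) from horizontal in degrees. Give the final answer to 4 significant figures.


t = sqrt(2*0.5700/9.81) = 0.340893 s
v_y = 9.81 * 0.340893 = 3.34416 m/s
angle = atan(3.34416 / 4.0820) = 39.33 deg


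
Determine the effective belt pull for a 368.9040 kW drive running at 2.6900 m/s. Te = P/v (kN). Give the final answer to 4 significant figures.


Te = P / v = 368.9040 / 2.6900
Te = 137.1 kN


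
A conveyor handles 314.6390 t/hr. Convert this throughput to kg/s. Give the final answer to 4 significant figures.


m_dot = 314.6390 * 1000 / 3600
m_dot = 87.40 kg/s


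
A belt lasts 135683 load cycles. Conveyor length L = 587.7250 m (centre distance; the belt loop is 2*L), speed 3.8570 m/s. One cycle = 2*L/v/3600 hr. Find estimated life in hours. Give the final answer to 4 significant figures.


cycle_time = 2 * 587.7250 / 3.8570 / 3600 = 0.0846549 hr
life = 135683 * 0.0846549 = 11490 hours


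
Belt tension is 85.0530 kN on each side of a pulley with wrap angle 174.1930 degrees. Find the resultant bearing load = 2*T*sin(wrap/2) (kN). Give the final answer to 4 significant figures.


F = 2 * 85.0530 * sin(174.1930/2 deg)
F = 169.9 kN


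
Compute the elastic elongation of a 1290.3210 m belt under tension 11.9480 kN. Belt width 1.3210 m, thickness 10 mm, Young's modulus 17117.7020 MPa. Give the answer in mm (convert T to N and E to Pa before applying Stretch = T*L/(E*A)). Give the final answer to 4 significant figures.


A = 1.3210 * 0.01 = 0.01321 m^2
Stretch = 11.9480*1000 * 1290.3210 / (17117.7020e6 * 0.01321) * 1000
Stretch = 68.18 mm


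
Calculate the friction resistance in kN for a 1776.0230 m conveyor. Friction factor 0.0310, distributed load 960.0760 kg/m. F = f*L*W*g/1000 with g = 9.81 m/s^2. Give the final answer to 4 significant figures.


F = 0.0310 * 1776.0230 * 960.0760 * 9.81 / 1000
F = 518.5 kN


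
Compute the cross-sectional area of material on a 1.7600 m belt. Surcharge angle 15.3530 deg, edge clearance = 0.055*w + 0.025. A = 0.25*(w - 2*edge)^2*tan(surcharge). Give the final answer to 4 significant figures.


edge = 0.055*1.7600 + 0.025 = 0.1218 m
ew = 1.7600 - 2*0.1218 = 1.5164 m
A = 0.25 * 1.5164^2 * tan(15.3530 deg)
A = 0.1578 m^2


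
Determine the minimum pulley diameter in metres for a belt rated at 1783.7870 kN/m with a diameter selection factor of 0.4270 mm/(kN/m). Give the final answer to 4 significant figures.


D = 1783.7870 * 0.4270 / 1000
D = 0.7617 m


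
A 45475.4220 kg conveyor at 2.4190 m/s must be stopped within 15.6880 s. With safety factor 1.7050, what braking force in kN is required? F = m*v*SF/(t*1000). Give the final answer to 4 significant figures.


F = 45475.4220 * 2.4190 / 15.6880 * 1.7050 / 1000
F = 11.96 kN


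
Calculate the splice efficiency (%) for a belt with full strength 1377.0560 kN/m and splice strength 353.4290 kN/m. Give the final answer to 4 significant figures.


Eff = 353.4290 / 1377.0560 * 100
Eff = 25.67 %


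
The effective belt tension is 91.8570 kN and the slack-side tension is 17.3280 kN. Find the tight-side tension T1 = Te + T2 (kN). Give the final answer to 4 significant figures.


T1 = Te + T2 = 91.8570 + 17.3280
T1 = 109.2 kN


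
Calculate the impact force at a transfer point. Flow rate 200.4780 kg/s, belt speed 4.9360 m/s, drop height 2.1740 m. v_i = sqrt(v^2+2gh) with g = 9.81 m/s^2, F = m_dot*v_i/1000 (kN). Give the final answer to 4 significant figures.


v_i = sqrt(4.9360^2 + 2*9.81*2.1740) = 8.18645 m/s
F = 200.4780 * 8.18645 / 1000
F = 1.641 kN


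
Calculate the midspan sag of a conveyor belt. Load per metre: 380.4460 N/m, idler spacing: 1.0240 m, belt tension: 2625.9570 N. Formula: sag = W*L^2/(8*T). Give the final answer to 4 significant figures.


sag = 380.4460 * 1.0240^2 / (8 * 2625.9570)
sag = 0.01899 m


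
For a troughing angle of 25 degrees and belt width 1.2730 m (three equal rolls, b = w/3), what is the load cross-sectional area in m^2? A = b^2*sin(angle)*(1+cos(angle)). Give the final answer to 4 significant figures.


b = 1.2730/3 = 0.424333 m
A = 0.424333^2 * sin(25 deg) * (1 + cos(25 deg))
A = 0.1451 m^2


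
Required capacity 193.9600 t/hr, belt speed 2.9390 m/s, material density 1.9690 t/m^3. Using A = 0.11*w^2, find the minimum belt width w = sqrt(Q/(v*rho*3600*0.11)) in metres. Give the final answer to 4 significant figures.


A_req = 193.9600 / (2.9390 * 1.9690 * 3600) = 0.00931031 m^2
w = sqrt(0.00931031 / 0.11)
w = 0.2909 m


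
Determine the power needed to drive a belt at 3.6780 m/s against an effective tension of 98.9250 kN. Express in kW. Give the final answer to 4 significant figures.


P = Te * v = 98.9250 * 3.6780
P = 363.8 kW


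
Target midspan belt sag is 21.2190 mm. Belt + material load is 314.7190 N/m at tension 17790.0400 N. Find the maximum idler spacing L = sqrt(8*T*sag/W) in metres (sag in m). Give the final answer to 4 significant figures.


sag = 21.2190/1000 = 0.021219 m
L = sqrt(8 * 17790.0400 * 0.021219 / 314.7190)
L = 3.098 m


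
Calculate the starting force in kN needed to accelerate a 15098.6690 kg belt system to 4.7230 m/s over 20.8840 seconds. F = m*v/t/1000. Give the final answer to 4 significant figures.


F = 15098.6690 * 4.7230 / 20.8840 / 1000
F = 3.415 kN


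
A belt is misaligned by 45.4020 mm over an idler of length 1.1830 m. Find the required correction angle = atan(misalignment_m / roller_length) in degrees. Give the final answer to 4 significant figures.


misalign_m = 45.4020 / 1000 = 0.045402 m
angle = atan(0.045402 / 1.1830)
angle = 2.198 deg


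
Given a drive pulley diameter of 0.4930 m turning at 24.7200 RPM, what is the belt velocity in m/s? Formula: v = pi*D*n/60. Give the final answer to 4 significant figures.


v = pi * 0.4930 * 24.7200 / 60
v = 0.6381 m/s


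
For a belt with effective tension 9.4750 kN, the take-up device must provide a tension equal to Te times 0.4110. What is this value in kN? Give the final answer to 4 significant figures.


T_tu = 9.4750 * 0.4110
T_tu = 3.894 kN


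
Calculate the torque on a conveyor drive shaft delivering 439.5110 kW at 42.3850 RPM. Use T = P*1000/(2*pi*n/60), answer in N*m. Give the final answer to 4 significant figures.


omega = 2*pi*42.3850/60 = 4.43855 rad/s
T = 439.5110*1000 / 4.43855
T = 99020 N*m


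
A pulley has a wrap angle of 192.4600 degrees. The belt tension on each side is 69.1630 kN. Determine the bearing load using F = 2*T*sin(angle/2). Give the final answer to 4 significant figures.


F = 2 * 69.1630 * sin(192.4600/2 deg)
F = 137.5 kN


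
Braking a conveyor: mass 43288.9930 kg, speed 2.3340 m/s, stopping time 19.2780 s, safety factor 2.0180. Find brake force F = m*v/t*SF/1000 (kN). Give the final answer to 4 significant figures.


F = 43288.9930 * 2.3340 / 19.2780 * 2.0180 / 1000
F = 10.58 kN


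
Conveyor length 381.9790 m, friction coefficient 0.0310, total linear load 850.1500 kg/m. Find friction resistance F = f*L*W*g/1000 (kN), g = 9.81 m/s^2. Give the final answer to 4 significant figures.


F = 0.0310 * 381.9790 * 850.1500 * 9.81 / 1000
F = 98.76 kN


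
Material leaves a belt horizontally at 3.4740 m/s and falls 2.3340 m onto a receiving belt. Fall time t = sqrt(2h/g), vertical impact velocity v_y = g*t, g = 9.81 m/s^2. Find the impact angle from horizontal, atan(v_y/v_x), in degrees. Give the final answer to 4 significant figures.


t = sqrt(2*2.3340/9.81) = 0.689812 s
v_y = 9.81 * 0.689812 = 6.76706 m/s
angle = atan(6.76706 / 3.4740) = 62.83 deg


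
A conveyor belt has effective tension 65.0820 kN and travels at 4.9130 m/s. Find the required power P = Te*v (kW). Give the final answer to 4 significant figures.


P = Te * v = 65.0820 * 4.9130
P = 319.7 kW


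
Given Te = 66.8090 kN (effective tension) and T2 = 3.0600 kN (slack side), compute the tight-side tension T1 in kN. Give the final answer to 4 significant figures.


T1 = Te + T2 = 66.8090 + 3.0600
T1 = 69.87 kN


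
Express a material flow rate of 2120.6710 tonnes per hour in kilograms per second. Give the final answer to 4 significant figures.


m_dot = 2120.6710 * 1000 / 3600
m_dot = 589.1 kg/s


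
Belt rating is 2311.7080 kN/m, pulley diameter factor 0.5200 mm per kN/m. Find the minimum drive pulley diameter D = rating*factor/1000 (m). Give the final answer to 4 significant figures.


D = 2311.7080 * 0.5200 / 1000
D = 1.202 m


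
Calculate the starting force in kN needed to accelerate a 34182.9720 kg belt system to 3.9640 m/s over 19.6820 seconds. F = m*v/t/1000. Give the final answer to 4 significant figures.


F = 34182.9720 * 3.9640 / 19.6820 / 1000
F = 6.885 kN


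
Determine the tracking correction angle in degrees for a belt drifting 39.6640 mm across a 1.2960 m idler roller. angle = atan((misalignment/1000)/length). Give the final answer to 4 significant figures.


misalign_m = 39.6640 / 1000 = 0.039664 m
angle = atan(0.039664 / 1.2960)
angle = 1.753 deg


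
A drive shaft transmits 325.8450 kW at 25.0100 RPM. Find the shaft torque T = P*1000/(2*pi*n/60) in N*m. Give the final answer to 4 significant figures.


omega = 2*pi*25.0100/60 = 2.61904 rad/s
T = 325.8450*1000 / 2.61904
T = 124400 N*m


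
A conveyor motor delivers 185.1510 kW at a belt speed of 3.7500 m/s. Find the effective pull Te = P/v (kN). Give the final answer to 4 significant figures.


Te = P / v = 185.1510 / 3.7500
Te = 49.37 kN


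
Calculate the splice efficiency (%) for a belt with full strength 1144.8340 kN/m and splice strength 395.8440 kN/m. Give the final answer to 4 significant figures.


Eff = 395.8440 / 1144.8340 * 100
Eff = 34.58 %


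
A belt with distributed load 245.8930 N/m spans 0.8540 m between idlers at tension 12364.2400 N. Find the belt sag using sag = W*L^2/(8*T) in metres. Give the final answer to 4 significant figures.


sag = 245.8930 * 0.8540^2 / (8 * 12364.2400)
sag = 0.001813 m


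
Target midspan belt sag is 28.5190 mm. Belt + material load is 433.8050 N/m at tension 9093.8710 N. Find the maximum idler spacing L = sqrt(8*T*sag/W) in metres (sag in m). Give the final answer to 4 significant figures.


sag = 28.5190/1000 = 0.028519 m
L = sqrt(8 * 9093.8710 * 0.028519 / 433.8050)
L = 2.187 m


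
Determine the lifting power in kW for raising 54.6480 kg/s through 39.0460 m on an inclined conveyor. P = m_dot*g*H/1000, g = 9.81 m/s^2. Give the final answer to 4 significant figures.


P = 54.6480 * 9.81 * 39.0460 / 1000
P = 20.93 kW


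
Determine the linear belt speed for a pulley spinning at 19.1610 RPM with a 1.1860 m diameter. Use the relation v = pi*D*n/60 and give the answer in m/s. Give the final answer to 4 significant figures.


v = pi * 1.1860 * 19.1610 / 60
v = 1.190 m/s


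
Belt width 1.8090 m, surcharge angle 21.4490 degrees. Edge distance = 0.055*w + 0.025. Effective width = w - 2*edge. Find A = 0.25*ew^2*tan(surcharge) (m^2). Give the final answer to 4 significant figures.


edge = 0.055*1.8090 + 0.025 = 0.124495 m
ew = 1.8090 - 2*0.124495 = 1.56001 m
A = 0.25 * 1.56001^2 * tan(21.4490 deg)
A = 0.2390 m^2


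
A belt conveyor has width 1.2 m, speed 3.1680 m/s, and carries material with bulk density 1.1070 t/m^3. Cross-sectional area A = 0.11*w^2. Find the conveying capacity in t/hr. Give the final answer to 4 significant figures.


A = 0.11 * 1.2^2 = 0.1584 m^2
C = 0.1584 * 3.1680 * 1.1070 * 3600
C = 2000 t/hr


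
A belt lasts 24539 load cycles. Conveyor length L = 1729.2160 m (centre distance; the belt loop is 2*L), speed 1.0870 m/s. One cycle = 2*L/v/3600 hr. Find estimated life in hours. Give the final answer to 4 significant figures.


cycle_time = 2 * 1729.2160 / 1.0870 / 3600 = 0.883786 hr
life = 24539 * 0.883786 = 21690 hours


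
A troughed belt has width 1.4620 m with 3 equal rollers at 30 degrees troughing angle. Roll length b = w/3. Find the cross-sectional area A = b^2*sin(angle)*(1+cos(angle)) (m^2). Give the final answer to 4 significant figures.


b = 1.4620/3 = 0.487333 m
A = 0.487333^2 * sin(30 deg) * (1 + cos(30 deg))
A = 0.2216 m^2


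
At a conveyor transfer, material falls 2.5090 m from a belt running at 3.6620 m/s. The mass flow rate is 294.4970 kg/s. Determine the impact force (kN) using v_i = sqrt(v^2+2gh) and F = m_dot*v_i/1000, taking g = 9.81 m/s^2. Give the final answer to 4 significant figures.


v_i = sqrt(3.6620^2 + 2*9.81*2.5090) = 7.91434 m/s
F = 294.4970 * 7.91434 / 1000
F = 2.331 kN


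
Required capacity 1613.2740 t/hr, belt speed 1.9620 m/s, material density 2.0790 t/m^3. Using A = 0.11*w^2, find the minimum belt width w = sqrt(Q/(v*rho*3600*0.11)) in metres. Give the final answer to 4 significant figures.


A_req = 1613.2740 / (1.9620 * 2.0790 * 3600) = 0.109863 m^2
w = sqrt(0.109863 / 0.11)
w = 0.9994 m


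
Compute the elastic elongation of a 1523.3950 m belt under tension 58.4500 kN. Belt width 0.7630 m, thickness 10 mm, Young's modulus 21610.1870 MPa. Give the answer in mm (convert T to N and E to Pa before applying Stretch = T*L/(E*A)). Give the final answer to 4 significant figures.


A = 0.7630 * 0.01 = 0.00763 m^2
Stretch = 58.4500*1000 * 1523.3950 / (21610.1870e6 * 0.00763) * 1000
Stretch = 540.0 mm


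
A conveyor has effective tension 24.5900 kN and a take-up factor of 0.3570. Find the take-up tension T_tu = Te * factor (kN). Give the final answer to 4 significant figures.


T_tu = 24.5900 * 0.3570
T_tu = 8.779 kN


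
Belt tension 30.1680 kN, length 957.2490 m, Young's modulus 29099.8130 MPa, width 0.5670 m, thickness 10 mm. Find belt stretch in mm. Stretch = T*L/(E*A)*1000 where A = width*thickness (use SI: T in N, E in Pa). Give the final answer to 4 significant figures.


A = 0.5670 * 0.01 = 0.00567 m^2
Stretch = 30.1680*1000 * 957.2490 / (29099.8130e6 * 0.00567) * 1000
Stretch = 175.0 mm


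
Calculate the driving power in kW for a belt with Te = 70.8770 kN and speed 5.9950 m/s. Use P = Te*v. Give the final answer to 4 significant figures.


P = Te * v = 70.8770 * 5.9950
P = 424.9 kW


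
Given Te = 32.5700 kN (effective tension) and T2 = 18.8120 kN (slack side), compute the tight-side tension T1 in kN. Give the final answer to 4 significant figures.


T1 = Te + T2 = 32.5700 + 18.8120
T1 = 51.38 kN


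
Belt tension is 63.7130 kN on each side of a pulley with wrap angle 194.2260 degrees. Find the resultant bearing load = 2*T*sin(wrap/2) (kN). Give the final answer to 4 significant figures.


F = 2 * 63.7130 * sin(194.2260/2 deg)
F = 126.4 kN


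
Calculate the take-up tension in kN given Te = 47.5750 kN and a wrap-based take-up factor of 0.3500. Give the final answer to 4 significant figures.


T_tu = 47.5750 * 0.3500
T_tu = 16.65 kN


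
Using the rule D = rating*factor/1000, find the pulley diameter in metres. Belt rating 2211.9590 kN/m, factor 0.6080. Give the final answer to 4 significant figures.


D = 2211.9590 * 0.6080 / 1000
D = 1.345 m


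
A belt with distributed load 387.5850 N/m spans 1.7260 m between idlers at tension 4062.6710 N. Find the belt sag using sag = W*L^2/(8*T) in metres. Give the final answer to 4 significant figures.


sag = 387.5850 * 1.7260^2 / (8 * 4062.6710)
sag = 0.03553 m


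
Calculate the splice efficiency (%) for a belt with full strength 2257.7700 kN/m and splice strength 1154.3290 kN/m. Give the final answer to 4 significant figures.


Eff = 1154.3290 / 2257.7700 * 100
Eff = 51.13 %


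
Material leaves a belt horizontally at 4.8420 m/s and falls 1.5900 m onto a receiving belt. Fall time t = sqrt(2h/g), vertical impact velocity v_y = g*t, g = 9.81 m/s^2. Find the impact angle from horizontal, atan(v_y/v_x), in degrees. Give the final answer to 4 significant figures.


t = sqrt(2*1.5900/9.81) = 0.56935 s
v_y = 9.81 * 0.56935 = 5.58532 m/s
angle = atan(5.58532 / 4.8420) = 49.08 deg


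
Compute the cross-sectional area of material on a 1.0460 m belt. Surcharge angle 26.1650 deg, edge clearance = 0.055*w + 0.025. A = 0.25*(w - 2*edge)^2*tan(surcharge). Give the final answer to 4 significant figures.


edge = 0.055*1.0460 + 0.025 = 0.08253 m
ew = 1.0460 - 2*0.08253 = 0.88094 m
A = 0.25 * 0.88094^2 * tan(26.1650 deg)
A = 0.09532 m^2


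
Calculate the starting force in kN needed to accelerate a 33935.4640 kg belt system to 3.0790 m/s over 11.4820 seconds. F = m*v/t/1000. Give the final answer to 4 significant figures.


F = 33935.4640 * 3.0790 / 11.4820 / 1000
F = 9.100 kN


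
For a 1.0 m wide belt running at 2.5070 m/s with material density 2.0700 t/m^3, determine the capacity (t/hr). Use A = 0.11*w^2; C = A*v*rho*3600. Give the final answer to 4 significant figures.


A = 0.11 * 1.0^2 = 0.11 m^2
C = 0.11 * 2.5070 * 2.0700 * 3600
C = 2055 t/hr


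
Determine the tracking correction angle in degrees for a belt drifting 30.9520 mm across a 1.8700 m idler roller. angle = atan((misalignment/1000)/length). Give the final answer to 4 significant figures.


misalign_m = 30.9520 / 1000 = 0.030952 m
angle = atan(0.030952 / 1.8700)
angle = 0.9483 deg


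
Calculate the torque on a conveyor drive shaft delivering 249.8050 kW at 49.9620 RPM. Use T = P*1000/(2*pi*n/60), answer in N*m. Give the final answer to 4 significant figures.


omega = 2*pi*49.9620/60 = 5.23201 rad/s
T = 249.8050*1000 / 5.23201
T = 47750 N*m


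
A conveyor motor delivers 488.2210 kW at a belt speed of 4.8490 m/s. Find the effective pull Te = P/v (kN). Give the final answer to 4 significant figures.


Te = P / v = 488.2210 / 4.8490
Te = 100.7 kN


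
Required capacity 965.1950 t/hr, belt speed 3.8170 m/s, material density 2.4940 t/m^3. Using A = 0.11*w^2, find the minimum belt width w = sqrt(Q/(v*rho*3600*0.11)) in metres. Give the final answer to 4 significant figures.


A_req = 965.1950 / (3.8170 * 2.4940 * 3600) = 0.028164 m^2
w = sqrt(0.028164 / 0.11)
w = 0.5060 m


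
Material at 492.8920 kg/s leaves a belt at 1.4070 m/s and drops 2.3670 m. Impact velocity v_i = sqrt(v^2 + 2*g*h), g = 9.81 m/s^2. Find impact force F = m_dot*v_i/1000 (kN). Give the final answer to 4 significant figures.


v_i = sqrt(1.4070^2 + 2*9.81*2.3670) = 6.95846 m/s
F = 492.8920 * 6.95846 / 1000
F = 3.430 kN


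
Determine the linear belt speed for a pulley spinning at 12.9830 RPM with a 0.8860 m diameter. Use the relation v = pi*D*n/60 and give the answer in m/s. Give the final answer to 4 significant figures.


v = pi * 0.8860 * 12.9830 / 60
v = 0.6023 m/s


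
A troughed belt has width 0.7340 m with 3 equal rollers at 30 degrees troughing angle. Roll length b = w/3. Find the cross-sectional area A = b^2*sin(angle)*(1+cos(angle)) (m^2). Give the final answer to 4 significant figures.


b = 0.7340/3 = 0.244667 m
A = 0.244667^2 * sin(30 deg) * (1 + cos(30 deg))
A = 0.05585 m^2


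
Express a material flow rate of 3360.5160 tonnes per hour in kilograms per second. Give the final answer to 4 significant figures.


m_dot = 3360.5160 * 1000 / 3600
m_dot = 933.5 kg/s


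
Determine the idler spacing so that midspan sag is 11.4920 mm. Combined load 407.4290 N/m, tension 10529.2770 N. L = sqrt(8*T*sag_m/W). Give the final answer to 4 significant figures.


sag = 11.4920/1000 = 0.011492 m
L = sqrt(8 * 10529.2770 * 0.011492 / 407.4290)
L = 1.541 m


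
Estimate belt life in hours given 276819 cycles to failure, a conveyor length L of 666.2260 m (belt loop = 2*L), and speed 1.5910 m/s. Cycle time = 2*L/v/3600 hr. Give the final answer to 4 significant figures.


cycle_time = 2 * 666.2260 / 1.5910 / 3600 = 0.232637 hr
life = 276819 * 0.232637 = 64400 hours


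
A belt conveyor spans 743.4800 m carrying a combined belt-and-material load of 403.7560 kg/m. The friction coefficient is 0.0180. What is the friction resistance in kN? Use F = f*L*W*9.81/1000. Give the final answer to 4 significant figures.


F = 0.0180 * 743.4800 * 403.7560 * 9.81 / 1000
F = 53.01 kN


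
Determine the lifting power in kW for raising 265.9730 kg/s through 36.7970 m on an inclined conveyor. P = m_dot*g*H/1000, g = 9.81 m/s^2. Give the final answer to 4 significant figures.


P = 265.9730 * 9.81 * 36.7970 / 1000
P = 96.01 kW


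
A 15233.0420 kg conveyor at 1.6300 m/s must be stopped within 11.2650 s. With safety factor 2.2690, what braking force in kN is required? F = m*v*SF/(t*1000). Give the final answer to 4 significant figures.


F = 15233.0420 * 1.6300 / 11.2650 * 2.2690 / 1000
F = 5.001 kN


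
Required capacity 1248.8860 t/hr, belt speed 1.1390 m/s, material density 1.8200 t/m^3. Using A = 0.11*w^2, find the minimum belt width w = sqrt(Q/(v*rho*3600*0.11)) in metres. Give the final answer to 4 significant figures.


A_req = 1248.8860 / (1.1390 * 1.8200 * 3600) = 0.16735 m^2
w = sqrt(0.16735 / 0.11)
w = 1.233 m


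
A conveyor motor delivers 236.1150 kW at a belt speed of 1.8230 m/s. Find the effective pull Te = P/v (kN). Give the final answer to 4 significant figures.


Te = P / v = 236.1150 / 1.8230
Te = 129.5 kN


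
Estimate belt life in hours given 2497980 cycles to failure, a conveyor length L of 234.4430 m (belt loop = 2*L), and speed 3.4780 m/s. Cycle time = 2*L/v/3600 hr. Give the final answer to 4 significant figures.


cycle_time = 2 * 234.4430 / 3.4780 / 3600 = 0.0374486 hr
life = 2497980 * 0.0374486 = 93550 hours


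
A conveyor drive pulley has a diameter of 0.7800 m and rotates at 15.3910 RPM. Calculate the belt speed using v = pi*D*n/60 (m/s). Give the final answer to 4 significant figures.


v = pi * 0.7800 * 15.3910 / 60
v = 0.6286 m/s


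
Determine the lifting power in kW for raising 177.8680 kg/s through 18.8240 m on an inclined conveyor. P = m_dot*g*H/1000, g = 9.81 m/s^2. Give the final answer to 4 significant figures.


P = 177.8680 * 9.81 * 18.8240 / 1000
P = 32.85 kW


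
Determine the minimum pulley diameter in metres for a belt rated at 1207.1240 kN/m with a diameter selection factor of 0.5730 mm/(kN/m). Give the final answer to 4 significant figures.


D = 1207.1240 * 0.5730 / 1000
D = 0.6917 m


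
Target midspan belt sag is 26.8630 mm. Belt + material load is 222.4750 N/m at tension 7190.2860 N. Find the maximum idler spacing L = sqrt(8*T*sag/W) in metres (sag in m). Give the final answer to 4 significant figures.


sag = 26.8630/1000 = 0.026863 m
L = sqrt(8 * 7190.2860 * 0.026863 / 222.4750)
L = 2.635 m


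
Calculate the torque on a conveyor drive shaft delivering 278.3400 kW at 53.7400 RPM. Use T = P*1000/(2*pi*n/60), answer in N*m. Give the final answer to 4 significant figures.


omega = 2*pi*53.7400/60 = 5.62764 rad/s
T = 278.3400*1000 / 5.62764
T = 49460 N*m


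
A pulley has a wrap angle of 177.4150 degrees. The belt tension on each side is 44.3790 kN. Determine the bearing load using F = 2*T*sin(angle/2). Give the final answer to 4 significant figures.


F = 2 * 44.3790 * sin(177.4150/2 deg)
F = 88.74 kN


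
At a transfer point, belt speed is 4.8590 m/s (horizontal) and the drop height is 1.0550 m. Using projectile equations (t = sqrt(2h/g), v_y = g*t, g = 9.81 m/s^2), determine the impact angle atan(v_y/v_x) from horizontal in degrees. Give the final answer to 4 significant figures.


t = sqrt(2*1.0550/9.81) = 0.463774 s
v_y = 9.81 * 0.463774 = 4.54962 m/s
angle = atan(4.54962 / 4.8590) = 43.12 deg


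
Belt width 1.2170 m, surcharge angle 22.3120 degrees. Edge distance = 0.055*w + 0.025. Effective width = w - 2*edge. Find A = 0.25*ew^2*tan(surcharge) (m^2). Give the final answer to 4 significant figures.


edge = 0.055*1.2170 + 0.025 = 0.091935 m
ew = 1.2170 - 2*0.091935 = 1.03313 m
A = 0.25 * 1.03313^2 * tan(22.3120 deg)
A = 0.1095 m^2


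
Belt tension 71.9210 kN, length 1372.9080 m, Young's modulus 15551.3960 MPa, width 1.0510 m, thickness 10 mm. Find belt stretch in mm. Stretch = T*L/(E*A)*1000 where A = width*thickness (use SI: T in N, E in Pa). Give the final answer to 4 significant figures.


A = 1.0510 * 0.01 = 0.01051 m^2
Stretch = 71.9210*1000 * 1372.9080 / (15551.3960e6 * 0.01051) * 1000
Stretch = 604.1 mm


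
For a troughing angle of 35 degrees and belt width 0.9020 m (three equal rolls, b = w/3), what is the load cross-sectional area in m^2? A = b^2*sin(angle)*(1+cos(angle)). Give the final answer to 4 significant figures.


b = 0.9020/3 = 0.300667 m
A = 0.300667^2 * sin(35 deg) * (1 + cos(35 deg))
A = 0.09433 m^2


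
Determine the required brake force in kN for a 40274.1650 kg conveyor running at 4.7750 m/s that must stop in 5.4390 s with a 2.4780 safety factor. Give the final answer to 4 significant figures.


F = 40274.1650 * 4.7750 / 5.4390 * 2.4780 / 1000
F = 87.62 kN


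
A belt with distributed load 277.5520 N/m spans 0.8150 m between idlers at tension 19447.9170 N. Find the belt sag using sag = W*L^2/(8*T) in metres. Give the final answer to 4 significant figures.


sag = 277.5520 * 0.8150^2 / (8 * 19447.9170)
sag = 0.001185 m


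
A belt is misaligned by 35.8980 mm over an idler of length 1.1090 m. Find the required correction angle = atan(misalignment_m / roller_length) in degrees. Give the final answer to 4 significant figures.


misalign_m = 35.8980 / 1000 = 0.035898 m
angle = atan(0.035898 / 1.1090)
angle = 1.854 deg


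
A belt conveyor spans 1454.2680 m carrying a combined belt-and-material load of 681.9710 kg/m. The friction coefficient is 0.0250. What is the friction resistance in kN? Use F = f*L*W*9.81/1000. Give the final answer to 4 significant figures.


F = 0.0250 * 1454.2680 * 681.9710 * 9.81 / 1000
F = 243.2 kN


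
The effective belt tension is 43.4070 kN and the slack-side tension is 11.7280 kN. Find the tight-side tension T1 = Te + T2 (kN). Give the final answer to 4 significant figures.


T1 = Te + T2 = 43.4070 + 11.7280
T1 = 55.13 kN


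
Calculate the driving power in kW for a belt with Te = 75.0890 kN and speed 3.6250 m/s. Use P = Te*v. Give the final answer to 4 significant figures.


P = Te * v = 75.0890 * 3.6250
P = 272.2 kW


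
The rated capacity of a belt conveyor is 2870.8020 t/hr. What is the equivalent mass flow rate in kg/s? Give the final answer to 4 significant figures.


m_dot = 2870.8020 * 1000 / 3600
m_dot = 797.4 kg/s


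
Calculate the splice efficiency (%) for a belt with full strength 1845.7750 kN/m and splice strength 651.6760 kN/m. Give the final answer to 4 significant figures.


Eff = 651.6760 / 1845.7750 * 100
Eff = 35.31 %


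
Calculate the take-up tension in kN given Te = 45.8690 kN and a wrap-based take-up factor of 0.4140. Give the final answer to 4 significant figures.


T_tu = 45.8690 * 0.4140
T_tu = 18.99 kN


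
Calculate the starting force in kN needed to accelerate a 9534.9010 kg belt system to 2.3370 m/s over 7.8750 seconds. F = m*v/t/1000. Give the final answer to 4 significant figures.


F = 9534.9010 * 2.3370 / 7.8750 / 1000
F = 2.830 kN


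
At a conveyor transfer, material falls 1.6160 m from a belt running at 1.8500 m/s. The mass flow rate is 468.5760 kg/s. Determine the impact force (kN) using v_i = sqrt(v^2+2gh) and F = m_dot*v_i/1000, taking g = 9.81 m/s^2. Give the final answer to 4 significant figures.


v_i = sqrt(1.8500^2 + 2*9.81*1.6160) = 5.92692 m/s
F = 468.5760 * 5.92692 / 1000
F = 2.777 kN


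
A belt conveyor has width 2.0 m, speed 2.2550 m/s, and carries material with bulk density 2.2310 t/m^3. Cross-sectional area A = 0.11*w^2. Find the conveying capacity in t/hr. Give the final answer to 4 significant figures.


A = 0.11 * 2.0^2 = 0.44 m^2
C = 0.44 * 2.2550 * 2.2310 * 3600
C = 7969 t/hr


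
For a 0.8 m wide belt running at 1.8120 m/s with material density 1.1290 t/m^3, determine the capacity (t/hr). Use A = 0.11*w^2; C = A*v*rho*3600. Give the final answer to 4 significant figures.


A = 0.11 * 0.8^2 = 0.0704 m^2
C = 0.0704 * 1.8120 * 1.1290 * 3600
C = 518.5 t/hr


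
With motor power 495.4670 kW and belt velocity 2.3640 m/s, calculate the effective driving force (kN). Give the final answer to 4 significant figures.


Te = P / v = 495.4670 / 2.3640
Te = 209.6 kN


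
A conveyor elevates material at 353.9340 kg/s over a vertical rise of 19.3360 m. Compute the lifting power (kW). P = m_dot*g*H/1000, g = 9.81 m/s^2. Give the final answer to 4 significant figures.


P = 353.9340 * 9.81 * 19.3360 / 1000
P = 67.14 kW


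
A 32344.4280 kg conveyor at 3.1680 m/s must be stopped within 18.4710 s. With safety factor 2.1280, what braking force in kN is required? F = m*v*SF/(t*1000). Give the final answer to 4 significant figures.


F = 32344.4280 * 3.1680 / 18.4710 * 2.1280 / 1000
F = 11.80 kN


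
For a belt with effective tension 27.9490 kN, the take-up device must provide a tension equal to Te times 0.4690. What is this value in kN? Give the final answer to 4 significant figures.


T_tu = 27.9490 * 0.4690
T_tu = 13.11 kN


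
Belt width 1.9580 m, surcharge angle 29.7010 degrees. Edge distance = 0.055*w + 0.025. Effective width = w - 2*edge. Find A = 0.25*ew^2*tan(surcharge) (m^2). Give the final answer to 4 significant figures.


edge = 0.055*1.9580 + 0.025 = 0.13269 m
ew = 1.9580 - 2*0.13269 = 1.69262 m
A = 0.25 * 1.69262^2 * tan(29.7010 deg)
A = 0.4086 m^2


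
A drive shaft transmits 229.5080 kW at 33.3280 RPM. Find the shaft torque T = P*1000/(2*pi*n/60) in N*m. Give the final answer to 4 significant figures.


omega = 2*pi*33.3280/60 = 3.4901 rad/s
T = 229.5080*1000 / 3.4901
T = 65760 N*m


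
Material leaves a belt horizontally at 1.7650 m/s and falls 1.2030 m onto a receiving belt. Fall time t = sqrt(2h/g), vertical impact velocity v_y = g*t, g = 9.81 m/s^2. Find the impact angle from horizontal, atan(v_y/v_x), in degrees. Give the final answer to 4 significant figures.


t = sqrt(2*1.2030/9.81) = 0.495237 s
v_y = 9.81 * 0.495237 = 4.85827 m/s
angle = atan(4.85827 / 1.7650) = 70.03 deg


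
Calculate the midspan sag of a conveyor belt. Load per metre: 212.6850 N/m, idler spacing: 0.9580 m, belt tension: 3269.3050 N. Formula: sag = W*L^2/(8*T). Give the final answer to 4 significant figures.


sag = 212.6850 * 0.9580^2 / (8 * 3269.3050)
sag = 0.007463 m


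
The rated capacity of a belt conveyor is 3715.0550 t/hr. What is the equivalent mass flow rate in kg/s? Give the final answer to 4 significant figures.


m_dot = 3715.0550 * 1000 / 3600
m_dot = 1032 kg/s


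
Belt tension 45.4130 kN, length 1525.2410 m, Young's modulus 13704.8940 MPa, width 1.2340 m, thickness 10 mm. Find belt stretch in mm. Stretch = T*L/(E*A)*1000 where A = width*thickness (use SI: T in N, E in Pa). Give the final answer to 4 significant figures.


A = 1.2340 * 0.01 = 0.01234 m^2
Stretch = 45.4130*1000 * 1525.2410 / (13704.8940e6 * 0.01234) * 1000
Stretch = 409.6 mm


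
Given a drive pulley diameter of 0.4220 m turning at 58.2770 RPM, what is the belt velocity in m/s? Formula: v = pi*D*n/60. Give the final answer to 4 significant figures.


v = pi * 0.4220 * 58.2770 / 60
v = 1.288 m/s


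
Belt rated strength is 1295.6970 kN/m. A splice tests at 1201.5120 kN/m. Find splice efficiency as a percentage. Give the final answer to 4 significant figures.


Eff = 1201.5120 / 1295.6970 * 100
Eff = 92.73 %


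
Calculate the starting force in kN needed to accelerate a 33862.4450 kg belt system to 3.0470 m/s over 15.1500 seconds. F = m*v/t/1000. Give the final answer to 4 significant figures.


F = 33862.4450 * 3.0470 / 15.1500 / 1000
F = 6.810 kN


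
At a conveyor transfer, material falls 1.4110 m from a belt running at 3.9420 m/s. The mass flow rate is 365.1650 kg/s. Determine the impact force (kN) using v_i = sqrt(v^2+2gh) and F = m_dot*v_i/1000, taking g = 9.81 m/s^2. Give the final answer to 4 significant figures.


v_i = sqrt(3.9420^2 + 2*9.81*1.4110) = 6.57443 m/s
F = 365.1650 * 6.57443 / 1000
F = 2.401 kN


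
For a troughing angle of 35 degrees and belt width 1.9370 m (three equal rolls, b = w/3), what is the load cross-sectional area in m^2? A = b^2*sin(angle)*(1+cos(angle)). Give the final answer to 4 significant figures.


b = 1.9370/3 = 0.645667 m
A = 0.645667^2 * sin(35 deg) * (1 + cos(35 deg))
A = 0.4350 m^2


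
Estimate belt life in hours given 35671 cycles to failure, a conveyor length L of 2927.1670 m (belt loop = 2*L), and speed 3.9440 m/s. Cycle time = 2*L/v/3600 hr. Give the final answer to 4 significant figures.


cycle_time = 2 * 2927.1670 / 3.9440 / 3600 = 0.412324 hr
life = 35671 * 0.412324 = 14710 hours


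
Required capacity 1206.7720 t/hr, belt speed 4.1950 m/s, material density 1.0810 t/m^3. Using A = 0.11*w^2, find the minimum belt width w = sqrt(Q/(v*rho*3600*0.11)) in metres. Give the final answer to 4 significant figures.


A_req = 1206.7720 / (4.1950 * 1.0810 * 3600) = 0.0739205 m^2
w = sqrt(0.0739205 / 0.11)
w = 0.8198 m


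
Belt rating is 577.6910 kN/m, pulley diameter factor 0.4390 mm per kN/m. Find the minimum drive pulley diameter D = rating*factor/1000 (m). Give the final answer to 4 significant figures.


D = 577.6910 * 0.4390 / 1000
D = 0.2536 m


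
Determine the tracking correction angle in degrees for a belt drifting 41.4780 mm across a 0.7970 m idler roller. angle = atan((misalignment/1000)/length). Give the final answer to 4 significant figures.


misalign_m = 41.4780 / 1000 = 0.041478 m
angle = atan(0.041478 / 0.7970)
angle = 2.979 deg


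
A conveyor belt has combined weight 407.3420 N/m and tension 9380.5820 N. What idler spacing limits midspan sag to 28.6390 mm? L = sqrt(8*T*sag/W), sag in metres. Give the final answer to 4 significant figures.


sag = 28.6390/1000 = 0.028639 m
L = sqrt(8 * 9380.5820 * 0.028639 / 407.3420)
L = 2.297 m


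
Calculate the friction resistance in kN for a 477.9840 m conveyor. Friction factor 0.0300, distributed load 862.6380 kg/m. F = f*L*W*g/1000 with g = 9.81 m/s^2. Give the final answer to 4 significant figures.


F = 0.0300 * 477.9840 * 862.6380 * 9.81 / 1000
F = 121.3 kN


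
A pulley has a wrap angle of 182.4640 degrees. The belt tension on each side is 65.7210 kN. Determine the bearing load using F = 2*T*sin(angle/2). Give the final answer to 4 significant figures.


F = 2 * 65.7210 * sin(182.4640/2 deg)
F = 131.4 kN


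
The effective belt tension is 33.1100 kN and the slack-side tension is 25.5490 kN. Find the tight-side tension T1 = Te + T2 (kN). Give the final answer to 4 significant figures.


T1 = Te + T2 = 33.1100 + 25.5490
T1 = 58.66 kN


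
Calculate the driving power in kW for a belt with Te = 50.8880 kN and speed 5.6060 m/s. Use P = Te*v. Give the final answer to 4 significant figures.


P = Te * v = 50.8880 * 5.6060
P = 285.3 kW


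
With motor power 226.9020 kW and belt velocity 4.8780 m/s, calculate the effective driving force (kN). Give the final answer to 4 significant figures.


Te = P / v = 226.9020 / 4.8780
Te = 46.52 kN


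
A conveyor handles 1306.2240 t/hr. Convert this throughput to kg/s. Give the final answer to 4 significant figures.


m_dot = 1306.2240 * 1000 / 3600
m_dot = 362.8 kg/s


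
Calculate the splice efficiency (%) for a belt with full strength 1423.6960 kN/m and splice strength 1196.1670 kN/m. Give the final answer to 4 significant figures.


Eff = 1196.1670 / 1423.6960 * 100
Eff = 84.02 %


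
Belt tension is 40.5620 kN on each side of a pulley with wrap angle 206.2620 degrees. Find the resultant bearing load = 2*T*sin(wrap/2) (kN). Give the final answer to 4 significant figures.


F = 2 * 40.5620 * sin(206.2620/2 deg)
F = 79.00 kN


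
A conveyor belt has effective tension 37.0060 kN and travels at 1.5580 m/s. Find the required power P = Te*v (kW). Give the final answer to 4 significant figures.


P = Te * v = 37.0060 * 1.5580
P = 57.66 kW


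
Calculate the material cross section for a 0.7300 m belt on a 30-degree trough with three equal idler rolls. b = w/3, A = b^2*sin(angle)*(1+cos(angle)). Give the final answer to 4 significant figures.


b = 0.7300/3 = 0.243333 m
A = 0.243333^2 * sin(30 deg) * (1 + cos(30 deg))
A = 0.05524 m^2


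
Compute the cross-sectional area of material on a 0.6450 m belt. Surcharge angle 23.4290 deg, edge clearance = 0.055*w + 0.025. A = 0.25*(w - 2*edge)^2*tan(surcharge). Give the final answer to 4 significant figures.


edge = 0.055*0.6450 + 0.025 = 0.060475 m
ew = 0.6450 - 2*0.060475 = 0.52405 m
A = 0.25 * 0.52405^2 * tan(23.4290 deg)
A = 0.02975 m^2


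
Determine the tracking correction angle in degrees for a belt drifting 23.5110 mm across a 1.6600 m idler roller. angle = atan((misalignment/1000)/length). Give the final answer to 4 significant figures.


misalign_m = 23.5110 / 1000 = 0.023511 m
angle = atan(0.023511 / 1.6600)
angle = 0.8114 deg


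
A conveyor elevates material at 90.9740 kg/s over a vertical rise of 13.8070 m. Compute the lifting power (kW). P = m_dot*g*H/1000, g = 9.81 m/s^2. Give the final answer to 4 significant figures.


P = 90.9740 * 9.81 * 13.8070 / 1000
P = 12.32 kW


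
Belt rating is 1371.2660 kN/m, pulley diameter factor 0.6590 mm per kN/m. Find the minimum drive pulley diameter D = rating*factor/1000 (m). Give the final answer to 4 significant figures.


D = 1371.2660 * 0.6590 / 1000
D = 0.9037 m


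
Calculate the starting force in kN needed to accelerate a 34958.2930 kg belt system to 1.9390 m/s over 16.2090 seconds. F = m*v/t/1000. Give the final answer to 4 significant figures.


F = 34958.2930 * 1.9390 / 16.2090 / 1000
F = 4.182 kN
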